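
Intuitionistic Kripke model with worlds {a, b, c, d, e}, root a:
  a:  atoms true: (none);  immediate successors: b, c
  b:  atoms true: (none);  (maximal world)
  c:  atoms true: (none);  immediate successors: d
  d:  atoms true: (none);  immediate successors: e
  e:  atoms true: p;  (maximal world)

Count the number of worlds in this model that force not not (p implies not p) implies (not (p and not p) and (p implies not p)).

5

a: forces it.
b: forces it.
c: forces it.
d: forces it.
e: forces it.
Worlds forcing the formula: {a, b, c, d, e}.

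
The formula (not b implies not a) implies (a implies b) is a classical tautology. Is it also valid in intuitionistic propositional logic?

No

This is the converse of contraposition, which is not intuitionistically valid.
A Kripke countermodel: worlds u0, u1; order generated by u0 <= u1; atoms true at each world — u0:{a}; u1:{a,b}.
u0 does not force (not b implies not a) implies (a implies b): already at u0 itself, u0 forces not b implies not a but u0 does not force a implies b.
u0 does not force a implies b: already at u0 itself, u0 forces a but u0 does not force b.
u0 lacks atom b, so u0 does not force b.
So the root u0 does not force the formula.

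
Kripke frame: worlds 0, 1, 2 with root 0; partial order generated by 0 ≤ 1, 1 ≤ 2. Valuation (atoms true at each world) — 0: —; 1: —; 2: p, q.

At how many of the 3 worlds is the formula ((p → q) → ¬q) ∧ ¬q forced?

0: does not force it — 0 ⊮ ((p → q) → ¬q) ∧ ¬q since 0 fails (p → q) → ¬q.
1: does not force it — 1 ⊮ ((p → q) → ¬q) ∧ ¬q since 1 fails (p → q) → ¬q.
2: does not force it.
Worlds forcing the formula: { }.

0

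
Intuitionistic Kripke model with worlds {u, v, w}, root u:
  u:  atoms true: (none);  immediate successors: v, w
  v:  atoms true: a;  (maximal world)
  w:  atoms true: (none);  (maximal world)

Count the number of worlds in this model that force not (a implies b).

u: does not force it — u does not force not (a implies b) since w is accessible from u and w forces a implies b.
v: forces it.
w: does not force it — w does not force not (a implies b) since w is accessible from w and w forces a implies b.
Worlds forcing the formula: {v}.

1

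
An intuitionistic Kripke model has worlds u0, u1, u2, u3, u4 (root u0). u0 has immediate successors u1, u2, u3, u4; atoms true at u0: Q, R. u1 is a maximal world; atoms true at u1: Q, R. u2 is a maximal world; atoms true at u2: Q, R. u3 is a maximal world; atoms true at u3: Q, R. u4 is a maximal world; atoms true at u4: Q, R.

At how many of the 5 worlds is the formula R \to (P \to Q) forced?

u0: forces it.
u1: forces it.
u2: forces it.
u3: forces it.
u4: forces it.
Worlds forcing the formula: {u0, u1, u2, u3, u4}.

5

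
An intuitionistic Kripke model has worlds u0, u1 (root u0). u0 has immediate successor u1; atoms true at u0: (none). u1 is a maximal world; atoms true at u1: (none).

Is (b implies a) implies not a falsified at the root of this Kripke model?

u0 forces (b implies a) implies not a: every world accessible from u0 that forces b implies a (namely u0, u1) also forces not a.
So the root u0 forces (b implies a) implies not a; the model is not a countermodel.

No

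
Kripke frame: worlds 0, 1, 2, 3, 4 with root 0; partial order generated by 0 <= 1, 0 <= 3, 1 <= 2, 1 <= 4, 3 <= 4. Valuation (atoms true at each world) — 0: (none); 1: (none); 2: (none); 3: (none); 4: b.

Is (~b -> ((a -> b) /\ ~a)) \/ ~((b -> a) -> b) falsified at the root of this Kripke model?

0 ||- (~b -> ((a -> b) /\ ~a)) \/ ~((b -> a) -> b) via the disjunct ~b -> ((a -> b) /\ ~a).
So the root 0 forces (~b -> ((a -> b) /\ ~a)) \/ ~((b -> a) -> b); the model is not a countermodel.

No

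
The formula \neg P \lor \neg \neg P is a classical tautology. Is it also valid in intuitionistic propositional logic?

No

This is the weak law of excluded middle, which is not intuitionistically valid.
A Kripke countermodel: worlds w0, w1, w2; order generated by w0 \le w1, w0 \le w2; atoms true at each world — w0:{}; w1:{P}; w2:{}.
w0 \nVdash \neg P \lor \neg \neg P: neither disjunct is forced at w0.
w0 \nVdash \neg P since w1 is accessible from w0 and w1 \Vdash P.
So the root w0 does not force the formula.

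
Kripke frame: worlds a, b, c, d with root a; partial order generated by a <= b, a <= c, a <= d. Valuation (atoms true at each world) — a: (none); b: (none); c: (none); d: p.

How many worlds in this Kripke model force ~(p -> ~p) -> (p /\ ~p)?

a: does not force it — a ||-/- ~(p -> ~p) -> (p /\ ~p): at the accessible world d, d ||- ~(p -> ~p) but d ||-/- p /\ ~p.
b: forces it.
c: forces it.
d: does not force it — d ||-/- ~(p -> ~p) -> (p /\ ~p): already at d itself, d ||- ~(p -> ~p) but d ||-/- p /\ ~p.
Worlds forcing the formula: {b, c}.

2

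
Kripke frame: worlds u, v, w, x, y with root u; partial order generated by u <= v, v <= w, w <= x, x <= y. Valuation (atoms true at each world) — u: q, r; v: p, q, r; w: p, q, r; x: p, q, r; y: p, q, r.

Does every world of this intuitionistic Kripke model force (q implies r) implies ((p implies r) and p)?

No

Not every world: u does not force (q implies r) implies ((p implies r) and p).
u does not force (q implies r) implies ((p implies r) and p): already at u itself, u forces q implies r but u does not force (p implies r) and p.
u does not force (p implies r) and p since u fails p.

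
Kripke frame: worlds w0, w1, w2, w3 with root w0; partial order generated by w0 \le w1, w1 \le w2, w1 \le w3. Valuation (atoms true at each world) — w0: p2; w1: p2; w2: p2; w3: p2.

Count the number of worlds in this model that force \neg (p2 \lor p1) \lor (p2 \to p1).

0

w0: does not force it — w0 \nVdash \neg (p2 \lor p1) \lor (p2 \to p1): neither disjunct is forced at w0.
w1: does not force it — w1 \nVdash \neg (p2 \lor p1) \lor (p2 \to p1): neither disjunct is forced at w1.
w2: does not force it — w2 \nVdash \neg (p2 \lor p1) \lor (p2 \to p1): neither disjunct is forced at w2.
w3: does not force it.
Worlds forcing the formula: { }.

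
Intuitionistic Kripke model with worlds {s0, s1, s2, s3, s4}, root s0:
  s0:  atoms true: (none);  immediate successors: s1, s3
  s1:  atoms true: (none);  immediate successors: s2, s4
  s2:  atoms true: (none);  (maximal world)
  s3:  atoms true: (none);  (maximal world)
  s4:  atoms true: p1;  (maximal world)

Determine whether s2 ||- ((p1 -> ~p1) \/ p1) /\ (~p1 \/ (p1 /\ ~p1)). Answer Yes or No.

s2 ||- ((p1 -> ~p1) \/ p1) /\ (~p1 \/ (p1 /\ ~p1)) since s2 forces both conjuncts.

Yes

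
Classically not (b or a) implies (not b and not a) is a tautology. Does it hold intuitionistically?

This is a constructively valid De Morgan direction (negated disjunction to conjunction of negations), which is intuitionistically derivable.
From not (b or a): if b held then b or a would, contradiction — so not b; similarly not a.

Yes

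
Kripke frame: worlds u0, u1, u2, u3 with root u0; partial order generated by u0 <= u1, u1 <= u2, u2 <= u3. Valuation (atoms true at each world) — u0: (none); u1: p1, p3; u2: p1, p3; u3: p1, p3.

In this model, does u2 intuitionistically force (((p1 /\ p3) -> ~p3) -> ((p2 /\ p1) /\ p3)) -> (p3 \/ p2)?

Yes

u2 ||- (((p1 /\ p3) -> ~p3) -> ((p2 /\ p1) /\ p3)) -> (p3 \/ p2): every world accessible from u2 that forces ((p1 /\ p3) -> ~p3) -> ((p2 /\ p1) /\ p3) (namely u2, u3) also forces p3 \/ p2.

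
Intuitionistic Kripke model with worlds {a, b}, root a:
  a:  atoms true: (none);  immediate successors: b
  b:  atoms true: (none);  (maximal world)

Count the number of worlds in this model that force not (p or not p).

a: does not force it — a does not force not (p or not p) since a is accessible from a and a forces p or not p.
b: does not force it.
Worlds forcing the formula: { }.

0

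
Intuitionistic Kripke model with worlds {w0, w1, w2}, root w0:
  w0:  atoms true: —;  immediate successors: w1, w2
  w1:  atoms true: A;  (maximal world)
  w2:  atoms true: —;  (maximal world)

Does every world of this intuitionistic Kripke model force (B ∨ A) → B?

No

Not every world: w0 ⊮ (B ∨ A) → B.
w0 ⊮ (B ∨ A) → B: at the accessible world w1, w1 ⊩ B ∨ A but w1 ⊮ B.
w1 lacks atom B, so w1 ⊮ B.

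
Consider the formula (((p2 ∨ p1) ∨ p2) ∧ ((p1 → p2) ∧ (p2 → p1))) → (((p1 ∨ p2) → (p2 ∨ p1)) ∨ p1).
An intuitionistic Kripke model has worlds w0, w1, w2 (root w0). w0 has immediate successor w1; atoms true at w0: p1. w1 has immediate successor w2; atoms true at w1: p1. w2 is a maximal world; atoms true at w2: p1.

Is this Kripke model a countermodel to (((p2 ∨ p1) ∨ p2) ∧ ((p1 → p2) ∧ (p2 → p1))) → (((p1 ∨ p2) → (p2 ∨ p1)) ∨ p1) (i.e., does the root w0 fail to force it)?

No

w0 ⊩ (((p2 ∨ p1) ∨ p2) ∧ ((p1 → p2) ∧ (p2 → p1))) → (((p1 ∨ p2) → (p2 ∨ p1)) ∨ p1) vacuously: no world accessible from w0 forces the antecedent ((p2 ∨ p1) ∨ p2) ∧ ((p1 → p2) ∧ (p2 → p1)).
So the root w0 forces (((p2 ∨ p1) ∨ p2) ∧ ((p1 → p2) ∧ (p2 → p1))) → (((p1 ∨ p2) → (p2 ∨ p1)) ∨ p1); the model is not a countermodel.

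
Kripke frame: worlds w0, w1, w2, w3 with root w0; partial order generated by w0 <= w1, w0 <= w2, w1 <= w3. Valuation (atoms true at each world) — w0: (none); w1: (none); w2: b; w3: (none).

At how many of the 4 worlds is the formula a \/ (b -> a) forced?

2

w0: does not force it — w0 ||-/- a \/ (b -> a): neither disjunct is forced at w0.
w1: forces it.
w2: does not force it.
w3: forces it.
Worlds forcing the formula: {w1, w3}.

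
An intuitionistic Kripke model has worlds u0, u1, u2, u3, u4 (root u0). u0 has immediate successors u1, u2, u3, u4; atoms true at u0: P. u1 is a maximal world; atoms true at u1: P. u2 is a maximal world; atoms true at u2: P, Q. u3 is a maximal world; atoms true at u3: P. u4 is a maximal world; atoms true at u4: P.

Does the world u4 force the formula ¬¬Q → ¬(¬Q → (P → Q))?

u4 ⊩ ¬¬Q → ¬(¬Q → (P → Q)) vacuously: no world accessible from u4 forces the antecedent ¬¬Q.

Yes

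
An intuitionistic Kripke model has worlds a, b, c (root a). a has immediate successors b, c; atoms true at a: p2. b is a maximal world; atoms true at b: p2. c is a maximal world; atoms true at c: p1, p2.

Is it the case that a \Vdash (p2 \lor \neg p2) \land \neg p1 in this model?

No

a \nVdash (p2 \lor \neg p2) \land \neg p1 since a fails \neg p1.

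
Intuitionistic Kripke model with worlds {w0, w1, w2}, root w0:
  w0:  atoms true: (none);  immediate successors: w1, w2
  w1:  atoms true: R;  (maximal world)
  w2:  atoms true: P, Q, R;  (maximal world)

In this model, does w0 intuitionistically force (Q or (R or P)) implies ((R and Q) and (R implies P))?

w0 does not force (Q or (R or P)) implies ((R and Q) and (R implies P)): at the accessible world w1, w1 forces Q or (R or P) but w1 does not force (R and Q) and (R implies P).
w1 does not force (R and Q) and (R implies P) since w1 fails R and Q.

No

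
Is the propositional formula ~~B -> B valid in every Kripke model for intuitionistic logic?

This is double-negation elimination, which is not intuitionistically valid.
A Kripke countermodel: worlds s0, s1; order generated by s0 <= s1; atoms true at each world — s0:{}; s1:{B}.
s0 ||-/- ~~B -> B: already at s0 itself, s0 ||- ~~B but s0 ||-/- B.
s0 lacks atom B, so s0 ||-/- B.
So the root s0 does not force the formula.

No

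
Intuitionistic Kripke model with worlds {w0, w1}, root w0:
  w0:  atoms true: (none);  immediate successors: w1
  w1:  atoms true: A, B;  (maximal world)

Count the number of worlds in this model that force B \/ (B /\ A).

1

w0: does not force it — w0 ||-/- B \/ (B /\ A): neither disjunct is forced at w0.
w1: forces it.
Worlds forcing the formula: {w1}.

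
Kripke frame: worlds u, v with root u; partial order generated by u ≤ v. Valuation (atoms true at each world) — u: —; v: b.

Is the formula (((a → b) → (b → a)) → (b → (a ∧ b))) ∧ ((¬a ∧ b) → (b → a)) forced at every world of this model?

Not every world: u ⊮ (((a → b) → (b → a)) → (b → (a ∧ b))) ∧ ((¬a ∧ b) → (b → a)).
u ⊮ (((a → b) → (b → a)) → (b → (a ∧ b))) ∧ ((¬a ∧ b) → (b → a)) since u fails (¬a ∧ b) → (b → a).

No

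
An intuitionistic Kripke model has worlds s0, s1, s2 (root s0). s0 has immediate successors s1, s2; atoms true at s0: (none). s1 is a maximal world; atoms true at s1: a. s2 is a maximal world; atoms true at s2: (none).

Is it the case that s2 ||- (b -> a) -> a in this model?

s2 ||-/- (b -> a) -> a: already at s2 itself, s2 ||- b -> a but s2 ||-/- a.
s2 lacks atom a, so s2 ||-/- a.

No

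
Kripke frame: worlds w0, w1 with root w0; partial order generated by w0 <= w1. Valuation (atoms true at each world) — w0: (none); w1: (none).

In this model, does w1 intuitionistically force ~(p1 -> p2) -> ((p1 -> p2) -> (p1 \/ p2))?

Yes

w1 ||- ~(p1 -> p2) -> ((p1 -> p2) -> (p1 \/ p2)) vacuously: no world accessible from w1 forces the antecedent ~(p1 -> p2).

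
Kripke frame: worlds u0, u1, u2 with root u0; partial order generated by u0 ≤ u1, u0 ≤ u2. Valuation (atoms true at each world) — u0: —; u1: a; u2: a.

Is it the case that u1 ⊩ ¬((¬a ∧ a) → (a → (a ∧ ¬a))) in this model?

u1 ⊮ ¬((¬a ∧ a) → (a → (a ∧ ¬a))) since u1 is accessible from u1 and u1 ⊩ (¬a ∧ a) → (a → (a ∧ ¬a)).
u1 ⊩ (¬a ∧ a) → (a → (a ∧ ¬a)) vacuously: no world accessible from u1 forces the antecedent ¬a ∧ a.

No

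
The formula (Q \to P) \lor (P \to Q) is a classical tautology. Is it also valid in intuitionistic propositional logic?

No

This is the Gödel–Dummett linearity axiom, which is not intuitionistically valid.
A Kripke countermodel: worlds w0, w1, w2; order generated by w0 \le w1, w0 \le w2; atoms true at each world — w0:{}; w1:{Q}; w2:{P}.
w0 \nVdash (Q \to P) \lor (P \to Q): neither disjunct is forced at w0.
w0 \nVdash Q \to P: at the accessible world w1, w1 \Vdash Q but w1 \nVdash P.
w1 lacks atom P, so w1 \nVdash P.
So the root w0 does not force the formula.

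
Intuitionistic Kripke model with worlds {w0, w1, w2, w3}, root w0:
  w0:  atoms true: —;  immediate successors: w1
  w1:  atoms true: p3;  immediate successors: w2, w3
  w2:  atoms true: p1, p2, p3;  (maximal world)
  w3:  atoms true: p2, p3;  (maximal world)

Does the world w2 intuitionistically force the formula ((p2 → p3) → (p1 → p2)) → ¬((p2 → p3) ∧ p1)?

No

w2 ⊮ ((p2 → p3) → (p1 → p2)) → ¬((p2 → p3) ∧ p1): already at w2 itself, w2 ⊩ (p2 → p3) → (p1 → p2) but w2 ⊮ ¬((p2 → p3) ∧ p1).
w2 ⊮ ¬((p2 → p3) ∧ p1) since w2 is accessible from w2 and w2 ⊩ (p2 → p3) ∧ p1.
w2 ⊩ (p2 → p3) ∧ p1 since w2 forces both conjuncts.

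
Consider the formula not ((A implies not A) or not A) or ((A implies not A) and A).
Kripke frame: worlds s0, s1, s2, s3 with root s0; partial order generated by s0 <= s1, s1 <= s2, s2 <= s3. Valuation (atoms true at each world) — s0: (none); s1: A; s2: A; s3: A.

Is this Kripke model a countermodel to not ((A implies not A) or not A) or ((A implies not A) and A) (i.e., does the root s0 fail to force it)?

s0 forces not ((A implies not A) or not A) or ((A implies not A) and A) via the disjunct not ((A implies not A) or not A).
So the root s0 forces not ((A implies not A) or not A) or ((A implies not A) and A); the model is not a countermodel.

No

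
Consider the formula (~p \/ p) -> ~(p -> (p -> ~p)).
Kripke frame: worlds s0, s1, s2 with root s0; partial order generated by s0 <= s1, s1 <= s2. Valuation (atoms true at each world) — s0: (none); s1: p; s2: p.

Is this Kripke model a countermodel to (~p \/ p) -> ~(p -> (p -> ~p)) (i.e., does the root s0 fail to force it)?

No

s0 ||- (~p \/ p) -> ~(p -> (p -> ~p)): every world accessible from s0 that forces ~p \/ p (namely s1, s2) also forces ~(p -> (p -> ~p)).
So the root s0 forces (~p \/ p) -> ~(p -> (p -> ~p)); the model is not a countermodel.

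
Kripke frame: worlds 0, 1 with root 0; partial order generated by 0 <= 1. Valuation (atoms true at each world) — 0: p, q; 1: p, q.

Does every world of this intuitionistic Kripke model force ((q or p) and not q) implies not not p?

0 forces ((q or p) and not q) implies not not p vacuously: no world accessible from 0 forces the antecedent (q or p) and not q.
Since the root 0 forces ((q or p) and not q) implies not not p and forcing is persistent (monotone upward), every world forces it.

Yes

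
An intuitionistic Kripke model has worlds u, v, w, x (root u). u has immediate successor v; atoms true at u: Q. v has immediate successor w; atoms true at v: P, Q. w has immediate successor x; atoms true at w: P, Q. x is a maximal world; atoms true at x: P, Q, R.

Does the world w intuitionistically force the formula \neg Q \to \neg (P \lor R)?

Yes

w \Vdash \neg Q \to \neg (P \lor R) vacuously: no world accessible from w forces the antecedent \neg Q.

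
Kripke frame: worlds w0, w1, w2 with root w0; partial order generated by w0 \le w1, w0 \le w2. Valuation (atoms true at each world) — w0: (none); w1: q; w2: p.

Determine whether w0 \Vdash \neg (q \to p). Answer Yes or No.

No

w0 \nVdash \neg (q \to p) since w2 is accessible from w0 and w2 \Vdash q \to p.
w2 \Vdash q \to p vacuously: no world accessible from w2 forces the antecedent q.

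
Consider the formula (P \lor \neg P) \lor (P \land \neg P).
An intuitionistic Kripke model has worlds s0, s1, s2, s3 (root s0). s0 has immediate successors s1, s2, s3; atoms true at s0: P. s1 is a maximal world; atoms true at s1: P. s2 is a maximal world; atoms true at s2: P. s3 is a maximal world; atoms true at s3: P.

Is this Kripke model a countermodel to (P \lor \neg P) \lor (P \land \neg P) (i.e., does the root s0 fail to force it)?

s0 \Vdash (P \lor \neg P) \lor (P \land \neg P) via the disjunct P \lor \neg P.
So the root s0 forces (P \lor \neg P) \lor (P \land \neg P); the model is not a countermodel.

No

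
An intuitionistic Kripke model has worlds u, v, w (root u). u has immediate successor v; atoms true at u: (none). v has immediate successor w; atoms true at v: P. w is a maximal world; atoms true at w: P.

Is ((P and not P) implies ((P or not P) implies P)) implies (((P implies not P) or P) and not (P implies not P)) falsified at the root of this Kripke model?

Yes

u does not force ((P and not P) implies ((P or not P) implies P)) implies (((P implies not P) or P) and not (P implies not P)): already at u itself, u forces (P and not P) implies ((P or not P) implies P) but u does not force ((P implies not P) or P) and not (P implies not P).
u does not force ((P implies not P) or P) and not (P implies not P) since u fails (P implies not P) or P.
So the root u does not force ((P and not P) implies ((P or not P) implies P)) implies (((P implies not P) or P) and not (P implies not P)); the model is a countermodel.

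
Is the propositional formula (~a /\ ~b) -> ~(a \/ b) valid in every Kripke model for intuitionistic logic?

Yes

This is a constructively valid De Morgan direction (conjunction of negations to negated disjunction), which is intuitionistically derivable.
If both ~a and ~b hold at a world, no accessible world forces a or forces b, so none forces a \/ b.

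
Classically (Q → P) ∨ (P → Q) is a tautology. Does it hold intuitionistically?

No

This is the Gödel–Dummett linearity axiom, which is not intuitionistically valid.
A Kripke countermodel: worlds u, v, w; order generated by u ≤ v, u ≤ w; atoms true at each world — u:{}; v:{Q}; w:{P}.
u ⊮ (Q → P) ∨ (P → Q): neither disjunct is forced at u.
u ⊮ Q → P: at the accessible world v, v ⊩ Q but v ⊮ P.
v lacks atom P, so v ⊮ P.
So the root u does not force the formula.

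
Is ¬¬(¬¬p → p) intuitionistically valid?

This is the double negation of double-negation elimination, which is intuitionistically derivable.
By Glivenko's theorem the double negation of any classical propositional tautology is intuitionistically provable; ¬¬p → p is classically a tautology.

Yes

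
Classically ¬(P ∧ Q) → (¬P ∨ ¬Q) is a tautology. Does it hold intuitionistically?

This is the constructively invalid direction of De Morgan's law for conjunction, which is not intuitionistically valid.
A Kripke countermodel: worlds w0, w1, w2; order generated by w0 ≤ w1, w0 ≤ w2; atoms true at each world — w0:{}; w1:{P}; w2:{Q}.
w0 ⊮ ¬(P ∧ Q) → (¬P ∨ ¬Q): already at w0 itself, w0 ⊩ ¬(P ∧ Q) but w0 ⊮ ¬P ∨ ¬Q.
w0 ⊮ ¬P ∨ ¬Q: neither disjunct is forced at w0.
w0 ⊮ ¬P since w1 is accessible from w0 and w1 ⊩ P.
So the root w0 does not force the formula.

No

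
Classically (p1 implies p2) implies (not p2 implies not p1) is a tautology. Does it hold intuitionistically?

Yes

This is the forward direction of contraposition, which is intuitionistically derivable.
Assume p1 implies p2 and not p2. If p1 held then p2 would follow, contradicting not p2; so not p1.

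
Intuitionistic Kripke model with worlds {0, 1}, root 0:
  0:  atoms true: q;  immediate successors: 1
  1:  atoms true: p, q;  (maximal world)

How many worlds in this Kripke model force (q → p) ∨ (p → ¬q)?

0: does not force it — 0 ⊮ (q → p) ∨ (p → ¬q): neither disjunct is forced at 0.
1: forces it.
Worlds forcing the formula: {1}.

1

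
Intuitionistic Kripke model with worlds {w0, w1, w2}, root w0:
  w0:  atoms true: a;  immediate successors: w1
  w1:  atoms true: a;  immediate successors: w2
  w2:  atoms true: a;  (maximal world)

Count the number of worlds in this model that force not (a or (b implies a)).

0

w0: does not force it — w0 does not force not (a or (b implies a)) since w0 is accessible from w0 and w0 forces a or (b implies a).
w1: does not force it.
w2: does not force it.
Worlds forcing the formula: { }.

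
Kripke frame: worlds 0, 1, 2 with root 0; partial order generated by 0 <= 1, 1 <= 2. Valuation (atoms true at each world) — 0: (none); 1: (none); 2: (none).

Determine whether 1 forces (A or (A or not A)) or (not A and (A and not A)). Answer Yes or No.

1 forces (A or (A or not A)) or (not A and (A and not A)) via the disjunct A or (A or not A).

Yes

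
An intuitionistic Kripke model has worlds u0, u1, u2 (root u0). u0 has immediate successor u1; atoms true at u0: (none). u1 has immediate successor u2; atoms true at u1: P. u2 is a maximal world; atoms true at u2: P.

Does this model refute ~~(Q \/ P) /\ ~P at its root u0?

Yes

u0 ||-/- ~~(Q \/ P) /\ ~P since u0 fails ~P.
So the root u0 does not force ~~(Q \/ P) /\ ~P; the model is a countermodel.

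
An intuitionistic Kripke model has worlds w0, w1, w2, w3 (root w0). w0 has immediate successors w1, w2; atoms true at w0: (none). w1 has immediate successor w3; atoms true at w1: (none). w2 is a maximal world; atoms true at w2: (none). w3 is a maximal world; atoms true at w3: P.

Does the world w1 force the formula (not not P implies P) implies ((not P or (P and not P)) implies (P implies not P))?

Yes

w1 forces (not not P implies P) implies ((not P or (P and not P)) implies (P implies not P)): every world accessible from w1 that forces not not P implies P (namely w3) also forces (not P or (P and not P)) implies (P implies not P).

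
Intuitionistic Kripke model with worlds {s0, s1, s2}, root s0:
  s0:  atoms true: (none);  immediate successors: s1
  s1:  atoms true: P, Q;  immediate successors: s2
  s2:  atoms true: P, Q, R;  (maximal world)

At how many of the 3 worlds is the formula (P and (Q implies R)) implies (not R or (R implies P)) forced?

3

s0: forces it.
s1: forces it.
s2: forces it.
Worlds forcing the formula: {s0, s1, s2}.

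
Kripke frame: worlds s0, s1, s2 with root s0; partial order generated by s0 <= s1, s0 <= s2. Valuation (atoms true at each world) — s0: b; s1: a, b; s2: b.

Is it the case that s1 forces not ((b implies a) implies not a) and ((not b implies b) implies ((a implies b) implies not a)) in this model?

No

s1 does not force not ((b implies a) implies not a) and ((not b implies b) implies ((a implies b) implies not a)) since s1 fails (not b implies b) implies ((a implies b) implies not a).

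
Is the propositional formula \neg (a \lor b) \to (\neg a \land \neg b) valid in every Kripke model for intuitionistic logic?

This is a constructively valid De Morgan direction (negated disjunction to conjunction of negations), which is intuitionistically derivable.
From \neg (a \lor b): if a held then a \lor b would, contradiction — so \neg a; similarly \neg b.

Yes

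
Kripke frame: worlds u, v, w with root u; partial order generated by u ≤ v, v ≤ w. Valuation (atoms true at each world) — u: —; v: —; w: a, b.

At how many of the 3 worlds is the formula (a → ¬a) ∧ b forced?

u: does not force it — u ⊮ (a → ¬a) ∧ b since u fails a → ¬a.
v: does not force it.
w: does not force it.
Worlds forcing the formula: { }.

0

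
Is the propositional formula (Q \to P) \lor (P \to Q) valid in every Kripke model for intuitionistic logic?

This is the Gödel–Dummett linearity axiom, which is not intuitionistically valid.
A Kripke countermodel: worlds 0, 1, 2; order generated by 0 \le 1, 0 \le 2; atoms true at each world — 0:{}; 1:{Q}; 2:{P}.
0 \nVdash (Q \to P) \lor (P \to Q): neither disjunct is forced at 0.
0 \nVdash Q \to P: at the accessible world 1, 1 \Vdash Q but 1 \nVdash P.
1 lacks atom P, so 1 \nVdash P.
So the root 0 does not force the formula.

No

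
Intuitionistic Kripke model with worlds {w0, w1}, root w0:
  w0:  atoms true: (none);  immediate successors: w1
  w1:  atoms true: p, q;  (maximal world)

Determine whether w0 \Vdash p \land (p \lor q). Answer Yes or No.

No

w0 \nVdash p \land (p \lor q) since w0 fails p.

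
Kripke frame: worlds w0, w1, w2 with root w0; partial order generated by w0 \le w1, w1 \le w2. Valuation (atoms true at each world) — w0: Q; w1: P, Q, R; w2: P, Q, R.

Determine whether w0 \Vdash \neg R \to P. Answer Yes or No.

Yes

w0 \Vdash \neg R \to P vacuously: no world accessible from w0 forces the antecedent \neg R.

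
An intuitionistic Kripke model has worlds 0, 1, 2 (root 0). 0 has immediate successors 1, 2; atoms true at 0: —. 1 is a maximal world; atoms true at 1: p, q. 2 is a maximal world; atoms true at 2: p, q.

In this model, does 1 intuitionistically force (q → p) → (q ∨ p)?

Yes

1 ⊩ (q → p) → (q ∨ p): every world accessible from 1 that forces q → p (namely 1) also forces q ∨ p.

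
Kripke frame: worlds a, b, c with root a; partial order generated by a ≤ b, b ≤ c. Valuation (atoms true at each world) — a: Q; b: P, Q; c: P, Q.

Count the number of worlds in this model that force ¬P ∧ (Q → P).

a: does not force it — a ⊮ ¬P ∧ (Q → P) since a fails ¬P.
b: does not force it.
c: does not force it.
Worlds forcing the formula: { }.

0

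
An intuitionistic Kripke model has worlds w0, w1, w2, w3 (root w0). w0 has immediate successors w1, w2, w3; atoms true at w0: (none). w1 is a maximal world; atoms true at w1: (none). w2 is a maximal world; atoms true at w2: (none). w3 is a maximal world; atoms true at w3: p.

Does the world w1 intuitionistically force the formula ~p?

w1 ||- ~p: no world accessible from w1 forces p.

Yes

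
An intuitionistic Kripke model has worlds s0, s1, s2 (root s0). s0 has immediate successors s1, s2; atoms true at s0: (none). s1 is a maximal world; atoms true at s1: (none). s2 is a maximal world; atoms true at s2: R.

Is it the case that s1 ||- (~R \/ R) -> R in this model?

s1 ||-/- (~R \/ R) -> R: already at s1 itself, s1 ||- ~R \/ R but s1 ||-/- R.
s1 lacks atom R, so s1 ||-/- R.

No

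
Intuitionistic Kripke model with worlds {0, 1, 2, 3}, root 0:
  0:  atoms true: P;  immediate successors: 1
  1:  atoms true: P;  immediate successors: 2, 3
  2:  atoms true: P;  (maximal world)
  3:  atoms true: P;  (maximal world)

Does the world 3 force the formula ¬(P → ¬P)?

Yes

3 ⊩ ¬(P → ¬P): no world accessible from 3 forces P → ¬P.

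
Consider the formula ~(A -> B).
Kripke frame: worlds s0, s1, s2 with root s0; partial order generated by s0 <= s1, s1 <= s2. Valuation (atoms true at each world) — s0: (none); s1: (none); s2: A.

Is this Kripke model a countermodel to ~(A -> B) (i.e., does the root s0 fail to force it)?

No

s0 ||- ~(A -> B): no world accessible from s0 forces A -> B.
So the root s0 forces ~(A -> B); the model is not a countermodel.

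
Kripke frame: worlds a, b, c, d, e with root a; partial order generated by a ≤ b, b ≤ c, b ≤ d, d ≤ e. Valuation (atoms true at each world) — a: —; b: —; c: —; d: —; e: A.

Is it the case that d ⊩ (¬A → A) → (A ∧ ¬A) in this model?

d ⊮ (¬A → A) → (A ∧ ¬A): already at d itself, d ⊩ ¬A → A but d ⊮ A ∧ ¬A.
d ⊮ A ∧ ¬A since d fails A.

No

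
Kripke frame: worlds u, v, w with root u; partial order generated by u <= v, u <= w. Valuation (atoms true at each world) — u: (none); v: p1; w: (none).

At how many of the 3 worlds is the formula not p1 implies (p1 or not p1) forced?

3

u: forces it.
v: forces it.
w: forces it.
Worlds forcing the formula: {u, v, w}.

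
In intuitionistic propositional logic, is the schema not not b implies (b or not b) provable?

This is a variant of double-negation elimination (deriving excluded middle from double negation), which is not intuitionistically valid.
A Kripke countermodel: worlds w0, w1; order generated by w0 <= w1; atoms true at each world — w0:{}; w1:{b}.
w0 does not force not not b implies (b or not b): already at w0 itself, w0 forces not not b but w0 does not force b or not b.
w0 does not force b or not b: neither disjunct is forced at w0.
w0 lacks atom b, so w0 does not force b.
So the root w0 does not force the formula.

No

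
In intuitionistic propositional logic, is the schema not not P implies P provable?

No

This is double-negation elimination, which is not intuitionistically valid.
A Kripke countermodel: worlds s0, s1; order generated by s0 <= s1; atoms true at each world — s0:{}; s1:{P}.
s0 does not force not not P implies P: already at s0 itself, s0 forces not not P but s0 does not force P.
s0 lacks atom P, so s0 does not force P.
So the root s0 does not force the formula.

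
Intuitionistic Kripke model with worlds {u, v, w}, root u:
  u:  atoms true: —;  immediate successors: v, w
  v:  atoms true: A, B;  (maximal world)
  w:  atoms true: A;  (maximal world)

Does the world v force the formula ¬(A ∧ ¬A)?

Yes

v ⊩ ¬(A ∧ ¬A): no world accessible from v forces A ∧ ¬A.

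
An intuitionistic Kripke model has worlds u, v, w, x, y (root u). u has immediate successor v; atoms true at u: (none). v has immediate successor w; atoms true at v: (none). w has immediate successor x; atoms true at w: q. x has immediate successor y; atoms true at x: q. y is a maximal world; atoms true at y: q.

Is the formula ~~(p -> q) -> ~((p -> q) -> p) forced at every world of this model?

u ||- ~~(p -> q) -> ~((p -> q) -> p): every world accessible from u that forces ~~(p -> q) (namely u, v, w, x, y) also forces ~((p -> q) -> p).
Since the root u forces ~~(p -> q) -> ~((p -> q) -> p) and forcing is persistent (monotone upward), every world forces it.

Yes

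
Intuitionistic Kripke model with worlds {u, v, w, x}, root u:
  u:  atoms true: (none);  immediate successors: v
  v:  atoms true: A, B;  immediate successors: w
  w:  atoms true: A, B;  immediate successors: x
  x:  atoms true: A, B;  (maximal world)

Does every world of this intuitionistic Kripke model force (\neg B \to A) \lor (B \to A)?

u \Vdash (\neg B \to A) \lor (B \to A) via the disjunct \neg B \to A.
Since the root u forces (\neg B \to A) \lor (B \to A) and forcing is persistent (monotone upward), every world forces it.

Yes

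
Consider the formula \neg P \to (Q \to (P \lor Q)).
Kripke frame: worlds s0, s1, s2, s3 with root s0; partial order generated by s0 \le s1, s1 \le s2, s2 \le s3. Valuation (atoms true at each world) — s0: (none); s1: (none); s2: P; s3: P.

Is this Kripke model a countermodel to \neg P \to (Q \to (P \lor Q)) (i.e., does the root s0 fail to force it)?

No

s0 \Vdash \neg P \to (Q \to (P \lor Q)) vacuously: no world accessible from s0 forces the antecedent \neg P.
So the root s0 forces \neg P \to (Q \to (P \lor Q)); the model is not a countermodel.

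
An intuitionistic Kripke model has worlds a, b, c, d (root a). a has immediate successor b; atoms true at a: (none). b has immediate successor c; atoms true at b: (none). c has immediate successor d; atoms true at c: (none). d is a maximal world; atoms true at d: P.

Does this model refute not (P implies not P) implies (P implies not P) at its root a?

a does not force not (P implies not P) implies (P implies not P): already at a itself, a forces not (P implies not P) but a does not force P implies not P.
a does not force P implies not P: at the accessible world d, d forces P but d does not force not P.
d does not force not P since d is accessible from d and d forces P.
So the root a does not force not (P implies not P) implies (P implies not P); the model is a countermodel.

Yes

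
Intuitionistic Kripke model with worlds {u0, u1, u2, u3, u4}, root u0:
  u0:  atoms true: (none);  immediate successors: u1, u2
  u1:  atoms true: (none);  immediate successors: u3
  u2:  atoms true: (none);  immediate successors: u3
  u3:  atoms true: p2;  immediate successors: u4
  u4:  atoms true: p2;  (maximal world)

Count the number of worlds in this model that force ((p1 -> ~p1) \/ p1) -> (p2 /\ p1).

0

u0: does not force it — u0 ||-/- ((p1 -> ~p1) \/ p1) -> (p2 /\ p1): already at u0 itself, u0 ||- (p1 -> ~p1) \/ p1 but u0 ||-/- p2 /\ p1.
u1: does not force it — u1 ||-/- ((p1 -> ~p1) \/ p1) -> (p2 /\ p1): already at u1 itself, u1 ||- (p1 -> ~p1) \/ p1 but u1 ||-/- p2 /\ p1.
u2: does not force it.
u3: does not force it.
u4: does not force it.
Worlds forcing the formula: { }.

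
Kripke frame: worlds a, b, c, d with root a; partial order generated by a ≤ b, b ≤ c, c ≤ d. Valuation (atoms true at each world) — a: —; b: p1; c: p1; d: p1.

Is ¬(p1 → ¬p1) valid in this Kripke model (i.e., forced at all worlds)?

Yes

a ⊩ ¬(p1 → ¬p1): no world accessible from a forces p1 → ¬p1.
Since the root a forces ¬(p1 → ¬p1) and forcing is persistent (monotone upward), every world forces it.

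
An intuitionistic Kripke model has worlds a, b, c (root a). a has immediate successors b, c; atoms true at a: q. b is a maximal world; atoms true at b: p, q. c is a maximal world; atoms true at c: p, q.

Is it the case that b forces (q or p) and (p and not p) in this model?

b does not force (q or p) and (p and not p) since b fails p and not p.

No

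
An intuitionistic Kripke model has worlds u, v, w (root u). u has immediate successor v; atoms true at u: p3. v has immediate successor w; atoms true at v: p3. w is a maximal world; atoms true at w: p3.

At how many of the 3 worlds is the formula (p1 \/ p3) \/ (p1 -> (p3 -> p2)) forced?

u: forces it.
v: forces it.
w: forces it.
Worlds forcing the formula: {u, v, w}.

3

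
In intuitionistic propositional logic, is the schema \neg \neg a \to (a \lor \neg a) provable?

No

This is a variant of double-negation elimination (deriving excluded middle from double negation), which is not intuitionistically valid.
A Kripke countermodel: worlds s0, s1; order generated by s0 \le s1; atoms true at each world — s0:{}; s1:{a}.
s0 \nVdash \neg \neg a \to (a \lor \neg a): already at s0 itself, s0 \Vdash \neg \neg a but s0 \nVdash a \lor \neg a.
s0 \nVdash a \lor \neg a: neither disjunct is forced at s0.
s0 lacks atom a, so s0 \nVdash a.
So the root s0 does not force the formula.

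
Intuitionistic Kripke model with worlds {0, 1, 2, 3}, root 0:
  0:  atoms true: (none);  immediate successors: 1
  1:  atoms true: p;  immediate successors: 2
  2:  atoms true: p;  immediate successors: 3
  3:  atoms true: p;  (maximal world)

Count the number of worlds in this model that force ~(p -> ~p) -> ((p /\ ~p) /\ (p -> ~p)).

0

0: does not force it — 0 ||-/- ~(p -> ~p) -> ((p /\ ~p) /\ (p -> ~p)): already at 0 itself, 0 ||- ~(p -> ~p) but 0 ||-/- (p /\ ~p) /\ (p -> ~p).
1: does not force it.
2: does not force it.
3: does not force it.
Worlds forcing the formula: { }.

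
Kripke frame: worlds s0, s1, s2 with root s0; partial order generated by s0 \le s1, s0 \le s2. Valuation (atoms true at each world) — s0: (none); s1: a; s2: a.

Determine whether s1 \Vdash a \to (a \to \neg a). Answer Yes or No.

s1 \nVdash a \to (a \to \neg a): already at s1 itself, s1 \Vdash a but s1 \nVdash a \to \neg a.
s1 \nVdash a \to \neg a: already at s1 itself, s1 \Vdash a but s1 \nVdash \neg a.
s1 \nVdash \neg a since s1 is accessible from s1 and s1 \Vdash a.

No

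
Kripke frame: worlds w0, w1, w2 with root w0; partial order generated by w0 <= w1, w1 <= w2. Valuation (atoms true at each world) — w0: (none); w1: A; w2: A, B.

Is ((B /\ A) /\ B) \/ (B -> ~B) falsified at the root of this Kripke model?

w0 ||-/- ((B /\ A) /\ B) \/ (B -> ~B): neither disjunct is forced at w0.
w0 ||-/- (B /\ A) /\ B since w0 fails B /\ A.
So the root w0 does not force ((B /\ A) /\ B) \/ (B -> ~B); the model is a countermodel.

Yes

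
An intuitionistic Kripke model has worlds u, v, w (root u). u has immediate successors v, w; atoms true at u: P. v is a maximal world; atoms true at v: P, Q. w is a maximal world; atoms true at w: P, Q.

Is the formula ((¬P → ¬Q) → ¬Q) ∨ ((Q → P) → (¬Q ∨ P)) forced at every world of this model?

Yes

u ⊩ ((¬P → ¬Q) → ¬Q) ∨ ((Q → P) → (¬Q ∨ P)) via the disjunct (Q → P) → (¬Q ∨ P).
Since the root u forces ((¬P → ¬Q) → ¬Q) ∨ ((Q → P) → (¬Q ∨ P)) and forcing is persistent (monotone upward), every world forces it.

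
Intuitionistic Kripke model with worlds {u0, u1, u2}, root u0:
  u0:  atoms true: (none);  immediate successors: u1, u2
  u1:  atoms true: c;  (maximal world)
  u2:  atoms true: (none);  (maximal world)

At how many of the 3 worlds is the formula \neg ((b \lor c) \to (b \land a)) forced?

1

u0: does not force it — u0 \nVdash \neg ((b \lor c) \to (b \land a)) since u2 is accessible from u0 and u2 \Vdash (b \lor c) \to (b \land a).
u1: forces it.
u2: does not force it.
Worlds forcing the formula: {u1}.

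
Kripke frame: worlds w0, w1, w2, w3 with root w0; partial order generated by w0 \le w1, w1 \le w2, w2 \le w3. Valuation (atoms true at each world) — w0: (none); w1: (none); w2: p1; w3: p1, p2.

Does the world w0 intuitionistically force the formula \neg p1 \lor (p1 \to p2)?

w0 \nVdash \neg p1 \lor (p1 \to p2): neither disjunct is forced at w0.
w0 \nVdash \neg p1 since w2 is accessible from w0 and w2 \Vdash p1.

No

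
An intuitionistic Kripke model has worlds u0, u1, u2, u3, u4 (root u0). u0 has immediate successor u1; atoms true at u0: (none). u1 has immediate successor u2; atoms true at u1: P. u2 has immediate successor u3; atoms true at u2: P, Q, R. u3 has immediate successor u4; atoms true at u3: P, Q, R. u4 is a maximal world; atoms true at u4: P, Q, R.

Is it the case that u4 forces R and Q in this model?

Yes

u4 forces R and Q since u4 forces both conjuncts.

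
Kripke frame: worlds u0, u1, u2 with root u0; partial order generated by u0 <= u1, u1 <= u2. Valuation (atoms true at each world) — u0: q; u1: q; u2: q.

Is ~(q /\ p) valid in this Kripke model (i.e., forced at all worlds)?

u0 ||- ~(q /\ p): no world accessible from u0 forces q /\ p.
Since the root u0 forces ~(q /\ p) and forcing is persistent (monotone upward), every world forces it.

Yes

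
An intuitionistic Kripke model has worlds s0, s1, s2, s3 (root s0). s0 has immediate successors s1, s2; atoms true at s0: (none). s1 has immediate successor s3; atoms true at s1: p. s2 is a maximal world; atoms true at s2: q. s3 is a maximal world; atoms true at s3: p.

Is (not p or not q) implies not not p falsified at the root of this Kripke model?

s0 does not force (not p or not q) implies not not p: at the accessible world s2, s2 forces not p or not q but s2 does not force not not p.
s2 does not force not not p since s2 is accessible from s2 and s2 forces not p.
s2 forces not p: no world accessible from s2 forces p.
So the root s0 does not force (not p or not q) implies not not p; the model is a countermodel.

Yes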